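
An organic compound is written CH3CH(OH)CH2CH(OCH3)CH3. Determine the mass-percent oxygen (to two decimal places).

Element totals:
  C: 6
  H: 14
  O: 2
Molecular formula: C6H14O2.
Molar mass = 118.176 g/mol.
Mass from O: 2 × 15.999 = 31.998 g/mol.
%O = 31.998 / 118.176 × 100 = 27.08%.

27.08%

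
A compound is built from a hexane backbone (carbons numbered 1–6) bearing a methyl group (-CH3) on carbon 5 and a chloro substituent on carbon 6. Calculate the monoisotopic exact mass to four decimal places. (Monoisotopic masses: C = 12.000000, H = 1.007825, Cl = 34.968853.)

134.0862

Atom tally by fragment:
  CH3 → C:1 H:3
  CH2 → C:1 H:2
  CH2 → C:1 H:2
  CH2 → C:1 H:2
  CH(CH3) → C:2 H:4
  CH2Cl → C:1 H:2 Cl:1
Element totals:
  C: 7
  H: 15
  Cl: 1
Molecular formula: C7H15Cl.
  M = 7(12.0) + 15(1.007825) + 34.968853
    = 84.000000 + 15.117375 + 34.968853 = 134.086228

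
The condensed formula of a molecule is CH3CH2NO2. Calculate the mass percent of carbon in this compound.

32.00%

Element totals:
  C: 2
  H: 5
  N: 1
  O: 2
Molecular formula: C2H5NO2.
Molar mass = 75.067 g/mol.
Mass from C: 2 × 12.011 = 24.022 g/mol.
%C = 24.022 / 75.067 × 100 = 32.00%.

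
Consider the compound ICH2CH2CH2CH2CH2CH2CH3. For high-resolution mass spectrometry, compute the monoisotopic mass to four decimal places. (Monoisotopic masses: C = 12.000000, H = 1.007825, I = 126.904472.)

Atom tally by fragment:
  ICH2 → C:1 H:2 I:1
  CH2 → C:1 H:2
  CH2 → C:1 H:2
  CH2 → C:1 H:2
  CH2 → C:1 H:2
  CH2 → C:1 H:2
  CH3 → C:1 H:3
Element totals:
  C: 7
  H: 15
  I: 1
Molecular formula: C7H15I.
  M = 7(12.0) + 15(1.007825) + 126.904472
    = 84.000000 + 15.117375 + 126.904472 = 226.021847

226.0218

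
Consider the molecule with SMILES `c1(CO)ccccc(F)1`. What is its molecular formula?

Atom tally by fragment:
  benzene ring core → C:6 H:6
  (− 2 ring H displaced by substituents)
  + CH2OH → C:1 H:3 O:1
  + F → F:1
Element totals:
  C: 7
  H: 7
  F: 1
  O: 1

C7H7FO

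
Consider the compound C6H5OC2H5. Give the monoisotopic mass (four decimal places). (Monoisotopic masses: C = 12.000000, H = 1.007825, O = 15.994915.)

Atom tally by fragment:
  benzene ring core → C:6 H:6
  (− 1 ring H displaced by substituents)
  + OC2H5 → C:2 H:5 O:1
Element totals:
  C: 8
  H: 10
  O: 1
Molecular formula: C8H10O.
  M = 8(12.0) + 10(1.007825) + 15.994915
    = 96.000000 + 10.078250 + 15.994915 = 122.073165

122.0732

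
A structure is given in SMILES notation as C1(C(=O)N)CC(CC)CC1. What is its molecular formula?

C8H15NO

Atom tally by fragment:
  cyclopentane ring core → C:5 H:10
  (− 2 ring H displaced by substituents)
  + CONH2 → C:1 H:2 O:1 N:1
  + C2H5 → C:2 H:5
Element totals:
  C: 8
  H: 15
  N: 1
  O: 1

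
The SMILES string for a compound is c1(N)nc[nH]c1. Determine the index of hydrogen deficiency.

Atom tally by fragment:
  imidazole ring core → C:3 H:4 N:2
  (− 1 ring H displaced by substituents)
  + NH2 → N:1 H:2
Element totals:
  C: 3
  H: 5
  N: 3
Molecular formula: C3H5N3.
DoU = (2C + 2 + N − H − X) / 2 = (2·3 + 2 + 3 − 5 − 0) / 2 = 3.

3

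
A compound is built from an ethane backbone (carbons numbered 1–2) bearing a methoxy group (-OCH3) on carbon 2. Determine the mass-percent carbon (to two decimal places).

59.96%

Atom tally by fragment:
  CH3 → C:1 H:3
  CH2OCH3 → C:2 H:5 O:1
Element totals:
  C: 3
  H: 8
  O: 1
Molecular formula: C3H8O.
Molar mass = 60.096 g/mol.
Mass from C: 3 × 12.011 = 36.033 g/mol.
%C = 36.033 / 60.096 × 100 = 59.96%.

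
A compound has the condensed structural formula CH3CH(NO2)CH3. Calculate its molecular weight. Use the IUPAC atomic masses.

Atom tally by fragment:
  CH3 → C:1 H:3
  CH(NO2) → C:1 H:1 N:1 O:2
  CH3 → C:1 H:3
Element totals:
  C: 3
  H: 7
  N: 1
  O: 2
Molecular formula: C3H7NO2.
  M = 3(12.011) + 7(1.008) + 14.007 + 2(15.999)
    = 36.033 + 7.056 + 14.007 + 31.998 = 89.094

89.09 g/mol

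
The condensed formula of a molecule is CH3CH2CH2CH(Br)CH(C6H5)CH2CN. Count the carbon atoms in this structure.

13

Atom tally by fragment:
  CH3 → C:1 H:3
  CH2 → C:1 H:2
  CH2 → C:1 H:2
  CH(Br) → C:1 H:1 Br:1
  CH(C6H5) → C:7 H:6
  CH2CN → C:2 H:2 N:1
Element totals:
  C: 13
  H: 16
  Br: 1
  N: 1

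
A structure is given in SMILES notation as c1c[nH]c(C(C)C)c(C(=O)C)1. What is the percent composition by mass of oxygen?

Atom tally by fragment:
  pyrrole ring core → C:4 H:5 N:1
  (− 2 ring H displaced by substituents)
  + CH(CH3)2 → C:3 H:7
  + COCH3 → C:2 H:3 O:1
Element totals:
  C: 9
  H: 13
  N: 1
  O: 1
Molecular formula: C9H13NO.
Molar mass = 151.209 g/mol.
Mass from O: 1 × 15.999 = 15.999 g/mol.
%O = 15.999 / 151.209 × 100 = 10.58%.

10.58%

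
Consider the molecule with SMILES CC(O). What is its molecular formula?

Atom tally by fragment:
  CH3 → C:1 H:3
  CH2OH → C:1 H:3 O:1
Element totals:
  C: 2
  H: 6
  O: 1

C2H6O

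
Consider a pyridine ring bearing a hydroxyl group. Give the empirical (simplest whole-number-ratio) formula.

Atom tally by fragment:
  pyridine ring core → C:5 H:5 N:1
  (− 1 ring H displaced by substituents)
  + OH → O:1 H:1
Element totals:
  C: 5
  H: 5
  N: 1
  O: 1
Molecular formula: C5H5NO.
gcd of subscripts (5, 5, 1, 1) = 1, so the empirical formula equals the molecular formula.

C5H5NO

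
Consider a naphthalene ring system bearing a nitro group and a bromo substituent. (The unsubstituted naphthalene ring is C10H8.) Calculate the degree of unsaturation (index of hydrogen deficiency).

8

Atom tally by fragment:
  naphthalene ring system core → C:10 H:8
  (− 2 ring H displaced by substituents)
  + NO2 → N:1 O:2
  + Br → Br:1
Element totals:
  C: 10
  H: 6
  Br: 1
  N: 1
  O: 2
Molecular formula: C10H6BrNO2.
DoU = (2C + 2 + N − H − X) / 2 = (2·10 + 2 + 1 − 6 − 1) / 2 = 8.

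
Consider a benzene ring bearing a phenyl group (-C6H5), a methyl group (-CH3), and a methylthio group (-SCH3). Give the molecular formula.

C14H14S

Atom tally by fragment:
  benzene ring core → C:6 H:6
  (− 3 ring H displaced by substituents)
  + C6H5 → C:6 H:5
  + CH3 → C:1 H:3
  + SCH3 → C:1 H:3 S:1
Element totals:
  C: 14
  H: 14
  S: 1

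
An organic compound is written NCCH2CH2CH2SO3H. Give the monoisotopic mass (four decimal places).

Atom tally by fragment:
  NCCH2 → C:2 H:2 N:1
  CH2 → C:1 H:2
  CH2SO3H → C:1 H:3 S:1 O:3
Element totals:
  C: 4
  H: 7
  N: 1
  O: 3
  S: 1
Molecular formula: C4H7NO3S.
  M = 4(12.0) + 7(1.007825) + 14.003074 + 3(15.994915) + 31.972071
    = 48.000000 + 7.054775 + 14.003074 + 47.984745 + 31.972071 = 149.014665

149.0147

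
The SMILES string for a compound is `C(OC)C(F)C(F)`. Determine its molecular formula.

Atom tally by fragment:
  CH3OCH2 → C:2 H:5 O:1
  CH(F) → C:1 H:1 F:1
  CH2F → C:1 H:2 F:1
Element totals:
  C: 4
  H: 8
  F: 2
  O: 1

C4H8F2O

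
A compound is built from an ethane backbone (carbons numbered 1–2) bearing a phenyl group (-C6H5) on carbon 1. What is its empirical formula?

C4H5

Atom tally by fragment:
  C6H5CH2 → C:7 H:7
  CH3 → C:1 H:3
Element totals:
  C: 8
  H: 10
Molecular formula: C8H10.
gcd of subscripts = 2; dividing each by 2:
  C: 8/2 = 4
  H: 10/2 = 5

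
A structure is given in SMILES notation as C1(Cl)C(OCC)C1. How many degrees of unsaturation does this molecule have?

1

Atom tally by fragment:
  cyclopropane ring core → C:3 H:6
  (− 2 ring H displaced by substituents)
  + Cl → Cl:1
  + OC2H5 → C:2 H:5 O:1
Element totals:
  C: 5
  H: 9
  Cl: 1
  O: 1
Molecular formula: C5H9ClO.
DoU = (2C + 2 + N − H − X) / 2 = (2·5 + 2 + 0 − 9 − 1) / 2 = 1.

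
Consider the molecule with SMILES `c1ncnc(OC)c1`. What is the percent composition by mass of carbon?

54.54%

Atom tally by fragment:
  pyrimidine ring core → C:4 H:4 N:2
  (− 1 ring H displaced by substituents)
  + OCH3 → C:1 H:3 O:1
Element totals:
  C: 5
  H: 6
  N: 2
  O: 1
Molecular formula: C5H6N2O.
Molar mass = 110.116 g/mol.
Mass from C: 5 × 12.011 = 60.055 g/mol.
%C = 60.055 / 110.116 × 100 = 54.54%.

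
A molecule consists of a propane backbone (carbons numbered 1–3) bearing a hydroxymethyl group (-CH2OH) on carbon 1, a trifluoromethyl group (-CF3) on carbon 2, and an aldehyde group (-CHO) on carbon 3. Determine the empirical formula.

C6H9F3O2

Atom tally by fragment:
  HOCH2CH2 → C:2 H:5 O:1
  CH(CF3) → C:2 H:1 F:3
  CH2CHO → C:2 H:3 O:1
Element totals:
  C: 6
  H: 9
  F: 3
  O: 2
Molecular formula: C6H9F3O2.
gcd of subscripts (6, 3, 9, 2) = 1, so the empirical formula equals the molecular formula.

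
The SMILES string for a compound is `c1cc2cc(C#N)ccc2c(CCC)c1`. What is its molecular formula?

C14H13N

Atom tally by fragment:
  naphthalene ring system core → C:10 H:8
  (− 2 ring H displaced by substituents)
  + CN → C:1 N:1
  + CH2CH2CH3 → C:3 H:7
Element totals:
  C: 14
  H: 13
  N: 1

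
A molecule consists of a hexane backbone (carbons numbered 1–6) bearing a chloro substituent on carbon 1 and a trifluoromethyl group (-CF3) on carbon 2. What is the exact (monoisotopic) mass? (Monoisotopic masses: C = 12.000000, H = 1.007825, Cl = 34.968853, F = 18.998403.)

188.0580

Atom tally by fragment:
  ClCH2 → C:1 H:2 Cl:1
  CH(CF3) → C:2 H:1 F:3
  CH2 → C:1 H:2
  CH2 → C:1 H:2
  CH2 → C:1 H:2
  CH3 → C:1 H:3
Element totals:
  C: 7
  H: 12
  Cl: 1
  F: 3
Molecular formula: C7H12ClF3.
  M = 7(12.0) + 12(1.007825) + 34.968853 + 3(18.998403)
    = 84.000000 + 12.093900 + 34.968853 + 56.995209 = 188.057962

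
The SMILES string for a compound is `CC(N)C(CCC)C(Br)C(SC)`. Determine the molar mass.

254.23 g/mol

Atom tally by fragment:
  CH3 → C:1 H:3
  CH(NH2) → C:1 H:3 N:1
  CH(CH2CH2CH3) → C:4 H:8
  CH(Br) → C:1 H:1 Br:1
  CH2SCH3 → C:2 H:5 S:1
Element totals:
  C: 9
  H: 20
  Br: 1
  N: 1
  S: 1
Molecular formula: C9H20BrNS.
  M = 9(12.011) + 20(1.008) + 79.904 + 14.007 + 32.06
    = 108.099 + 20.160 + 79.904 + 14.007 + 32.060 = 254.230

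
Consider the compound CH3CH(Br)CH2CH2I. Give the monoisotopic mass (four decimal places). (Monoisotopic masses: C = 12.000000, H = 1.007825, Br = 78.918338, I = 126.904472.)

261.8854

Atom tally by fragment:
  CH3 → C:1 H:3
  CH(Br) → C:1 H:1 Br:1
  CH2 → C:1 H:2
  CH2I → C:1 H:2 I:1
Element totals:
  C: 4
  H: 8
  Br: 1
  I: 1
Molecular formula: C4H8BrI.
  M = 4(12.0) + 8(1.007825) + 78.918338 + 126.904472
    = 48.000000 + 8.062600 + 78.918338 + 126.904472 = 261.885410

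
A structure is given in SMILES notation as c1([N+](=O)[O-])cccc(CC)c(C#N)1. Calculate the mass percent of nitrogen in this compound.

15.90%

Atom tally by fragment:
  benzene ring core → C:6 H:6
  (− 3 ring H displaced by substituents)
  + NO2 → N:1 O:2
  + C2H5 → C:2 H:5
  + CN → C:1 N:1
Element totals:
  C: 9
  H: 8
  N: 2
  O: 2
Molecular formula: C9H8N2O2.
Molar mass = 176.175 g/mol.
Mass from N: 2 × 14.007 = 28.014 g/mol.
%N = 28.014 / 176.175 × 100 = 15.90%.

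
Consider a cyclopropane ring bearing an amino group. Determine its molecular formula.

C3H7N

Atom tally by fragment:
  cyclopropane ring core → C:3 H:6
  (− 1 ring H displaced by substituents)
  + NH2 → N:1 H:2
Element totals:
  C: 3
  H: 7
  N: 1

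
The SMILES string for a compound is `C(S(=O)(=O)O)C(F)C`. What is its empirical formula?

C3H7FO3S

Atom tally by fragment:
  HO3SCH2 → C:1 H:3 S:1 O:3
  CH(F) → C:1 H:1 F:1
  CH3 → C:1 H:3
Element totals:
  C: 3
  H: 7
  F: 1
  O: 3
  S: 1
Molecular formula: C3H7FO3S.
gcd of subscripts (3, 1, 7, 3, 1) = 1, so the empirical formula equals the molecular formula.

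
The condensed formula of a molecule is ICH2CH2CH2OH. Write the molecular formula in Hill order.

C3H7IO

Element totals:
  C: 3
  H: 7
  I: 1
  O: 1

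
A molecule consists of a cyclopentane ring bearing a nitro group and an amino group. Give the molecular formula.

Atom tally by fragment:
  cyclopentane ring core → C:5 H:10
  (− 2 ring H displaced by substituents)
  + NO2 → N:1 O:2
  + NH2 → N:1 H:2
Element totals:
  C: 5
  H: 10
  N: 2
  O: 2

C5H10N2O2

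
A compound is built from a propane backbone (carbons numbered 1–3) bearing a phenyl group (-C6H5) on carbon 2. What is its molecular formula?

C9H12

Atom tally by fragment:
  CH3 → C:1 H:3
  CH(C6H5) → C:7 H:6
  CH3 → C:1 H:3
Element totals:
  C: 9
  H: 12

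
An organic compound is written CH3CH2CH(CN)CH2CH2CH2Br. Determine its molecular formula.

Atom tally by fragment:
  CH3 → C:1 H:3
  CH2 → C:1 H:2
  CH(CN) → C:2 H:1 N:1
  CH2 → C:1 H:2
  CH2 → C:1 H:2
  CH2Br → C:1 H:2 Br:1
Element totals:
  C: 7
  H: 12
  Br: 1
  N: 1

C7H12BrN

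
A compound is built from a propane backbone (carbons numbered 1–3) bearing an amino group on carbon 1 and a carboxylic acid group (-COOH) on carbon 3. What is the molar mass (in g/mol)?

103.12 g/mol

Atom tally by fragment:
  H2NCH2 → C:1 H:4 N:1
  CH2 → C:1 H:2
  CH2COOH → C:2 H:3 O:2
Element totals:
  C: 4
  H: 9
  N: 1
  O: 2
Molecular formula: C4H9NO2.
  M = 4(12.011) + 9(1.008) + 14.007 + 2(15.999)
    = 48.044 + 9.072 + 14.007 + 31.998 = 103.121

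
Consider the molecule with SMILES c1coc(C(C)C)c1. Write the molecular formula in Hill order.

C7H10O

Atom tally by fragment:
  furan ring core → C:4 H:4 O:1
  (− 1 ring H displaced by substituents)
  + CH(CH3)2 → C:3 H:7
Element totals:
  C: 7
  H: 10
  O: 1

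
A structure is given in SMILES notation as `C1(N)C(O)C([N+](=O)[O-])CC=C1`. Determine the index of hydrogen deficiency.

3

Atom tally by fragment:
  cyclohexene ring core → C:6 H:10
  (− 3 ring H displaced by substituents)
  + NH2 → N:1 H:2
  + OH → O:1 H:1
  + NO2 → N:1 O:2
Element totals:
  C: 6
  H: 10
  N: 2
  O: 3
Molecular formula: C6H10N2O3.
DoU = (2C + 2 + N − H − X) / 2 = (2·6 + 2 + 2 − 10 − 0) / 2 = 3.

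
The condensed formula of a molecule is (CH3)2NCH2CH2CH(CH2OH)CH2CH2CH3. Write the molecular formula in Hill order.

Atom tally by fragment:
  (CH3)2NCH2 → C:3 H:8 N:1
  CH2 → C:1 H:2
  CH(CH2OH) → C:2 H:4 O:1
  CH2 → C:1 H:2
  CH2 → C:1 H:2
  CH3 → C:1 H:3
Element totals:
  C: 9
  H: 21
  N: 1
  O: 1

C9H21NO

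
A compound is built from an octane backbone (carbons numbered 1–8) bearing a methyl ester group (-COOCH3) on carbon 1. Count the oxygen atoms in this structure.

Atom tally by fragment:
  CH3OOCCH2 → C:3 H:5 O:2
  CH2 → C:1 H:2
  CH2 → C:1 H:2
  CH2 → C:1 H:2
  CH2 → C:1 H:2
  CH2 → C:1 H:2
  CH2 → C:1 H:2
  CH3 → C:1 H:3
Element totals:
  C: 10
  H: 20
  O: 2

2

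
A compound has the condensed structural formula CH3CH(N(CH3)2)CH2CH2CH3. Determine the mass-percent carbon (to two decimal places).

Atom tally by fragment:
  CH3 → C:1 H:3
  CH(N(CH3)2) → C:3 H:7 N:1
  CH2 → C:1 H:2
  CH2 → C:1 H:2
  CH3 → C:1 H:3
Element totals:
  C: 7
  H: 17
  N: 1
Molecular formula: C7H17N.
Molar mass = 115.220 g/mol.
Mass from C: 7 × 12.011 = 84.077 g/mol.
%C = 84.077 / 115.220 × 100 = 72.97%.

72.97%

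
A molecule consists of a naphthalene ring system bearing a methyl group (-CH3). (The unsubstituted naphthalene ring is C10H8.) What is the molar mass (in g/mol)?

Atom tally by fragment:
  naphthalene ring system core → C:10 H:8
  (− 1 ring H displaced by substituents)
  + CH3 → C:1 H:3
Element totals:
  C: 11
  H: 10
Molecular formula: C11H10.
  M = 11(12.011) + 10(1.008)
    = 132.121 + 10.080 = 142.201

142.20 g/mol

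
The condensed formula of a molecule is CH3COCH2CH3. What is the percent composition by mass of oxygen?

Element totals:
  C: 4
  H: 8
  O: 1
Molecular formula: C4H8O.
Molar mass = 72.107 g/mol.
Mass from O: 1 × 15.999 = 15.999 g/mol.
%O = 15.999 / 72.107 × 100 = 22.19%.

22.19%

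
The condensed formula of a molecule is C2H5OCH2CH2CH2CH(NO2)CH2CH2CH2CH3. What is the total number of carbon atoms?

Atom tally by fragment:
  C2H5OCH2 → C:3 H:7 O:1
  CH2 → C:1 H:2
  CH2 → C:1 H:2
  CH(NO2) → C:1 H:1 N:1 O:2
  CH2 → C:1 H:2
  CH2 → C:1 H:2
  CH2 → C:1 H:2
  CH3 → C:1 H:3
Element totals:
  C: 10
  H: 21
  N: 1
  O: 3

10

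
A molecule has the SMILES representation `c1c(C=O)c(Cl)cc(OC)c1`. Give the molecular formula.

C8H7ClO2

Atom tally by fragment:
  benzene ring core → C:6 H:6
  (− 3 ring H displaced by substituents)
  + CHO → C:1 H:1 O:1
  + Cl → Cl:1
  + OCH3 → C:1 H:3 O:1
Element totals:
  C: 8
  H: 7
  Cl: 1
  O: 2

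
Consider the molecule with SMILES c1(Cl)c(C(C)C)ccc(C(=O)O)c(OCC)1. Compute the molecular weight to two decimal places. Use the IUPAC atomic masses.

242.70 g/mol

Atom tally by fragment:
  benzene ring core → C:6 H:6
  (− 4 ring H displaced by substituents)
  + Cl → Cl:1
  + CH(CH3)2 → C:3 H:7
  + COOH → C:1 H:1 O:2
  + OC2H5 → C:2 H:5 O:1
Element totals:
  C: 12
  H: 15
  Cl: 1
  O: 3
Molecular formula: C12H15ClO3.
  M = 12(12.011) + 15(1.008) + 35.45 + 3(15.999)
    = 144.132 + 15.120 + 35.450 + 47.997 = 242.699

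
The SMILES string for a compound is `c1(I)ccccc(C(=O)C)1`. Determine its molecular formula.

C8H7IO

Atom tally by fragment:
  benzene ring core → C:6 H:6
  (− 2 ring H displaced by substituents)
  + I → I:1
  + COCH3 → C:2 H:3 O:1
Element totals:
  C: 8
  H: 7
  I: 1
  O: 1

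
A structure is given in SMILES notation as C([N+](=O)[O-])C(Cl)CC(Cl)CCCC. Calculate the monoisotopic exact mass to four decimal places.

Atom tally by fragment:
  O2NCH2 → C:1 H:2 N:1 O:2
  CH(Cl) → C:1 H:1 Cl:1
  CH2 → C:1 H:2
  CH(Cl) → C:1 H:1 Cl:1
  CH2 → C:1 H:2
  CH2 → C:1 H:2
  CH2 → C:1 H:2
  CH3 → C:1 H:3
Element totals:
  C: 8
  H: 15
  Cl: 2
  N: 1
  O: 2
Molecular formula: C8H15Cl2NO2.
  M = 8(12.0) + 15(1.007825) + 2(34.968853) + 14.003074 + 2(15.994915)
    = 96.000000 + 15.117375 + 69.937706 + 14.003074 + 31.989830 = 227.047985

227.0480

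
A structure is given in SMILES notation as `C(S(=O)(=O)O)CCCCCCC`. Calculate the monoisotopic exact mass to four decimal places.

Atom tally by fragment:
  HO3SCH2 → C:1 H:3 S:1 O:3
  CH2 → C:1 H:2
  CH2 → C:1 H:2
  CH2 → C:1 H:2
  CH2 → C:1 H:2
  CH2 → C:1 H:2
  CH2 → C:1 H:2
  CH3 → C:1 H:3
Element totals:
  C: 8
  H: 18
  O: 3
  S: 1
Molecular formula: C8H18O3S.
  M = 8(12.0) + 18(1.007825) + 3(15.994915) + 31.972071
    = 96.000000 + 18.140850 + 47.984745 + 31.972071 = 194.097666

194.0977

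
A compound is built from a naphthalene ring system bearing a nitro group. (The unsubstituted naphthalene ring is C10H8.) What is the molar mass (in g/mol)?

173.17 g/mol

Atom tally by fragment:
  naphthalene ring system core → C:10 H:8
  (− 1 ring H displaced by substituents)
  + NO2 → N:1 O:2
Element totals:
  C: 10
  H: 7
  N: 1
  O: 2
Molecular formula: C10H7NO2.
  M = 10(12.011) + 7(1.008) + 14.007 + 2(15.999)
    = 120.110 + 7.056 + 14.007 + 31.998 = 173.171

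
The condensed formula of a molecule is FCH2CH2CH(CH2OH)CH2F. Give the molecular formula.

C5H10F2O

Element totals:
  C: 5
  H: 10
  F: 2
  O: 1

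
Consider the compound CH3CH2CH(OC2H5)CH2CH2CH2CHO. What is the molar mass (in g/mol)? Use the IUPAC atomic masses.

Element totals:
  C: 9
  H: 18
  O: 2
Molecular formula: C9H18O2.
  M = 9(12.011) + 18(1.008) + 2(15.999)
    = 108.099 + 18.144 + 31.998 = 158.241

158.24 g/mol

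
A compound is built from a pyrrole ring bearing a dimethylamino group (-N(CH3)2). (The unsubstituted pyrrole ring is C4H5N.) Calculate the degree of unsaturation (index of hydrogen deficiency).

3

Atom tally by fragment:
  pyrrole ring core → C:4 H:5 N:1
  (− 1 ring H displaced by substituents)
  + N(CH3)2 → N:1 C:2 H:6
Element totals:
  C: 6
  H: 10
  N: 2
Molecular formula: C6H10N2.
DoU = (2C + 2 + N − H − X) / 2 = (2·6 + 2 + 2 − 10 − 0) / 2 = 3.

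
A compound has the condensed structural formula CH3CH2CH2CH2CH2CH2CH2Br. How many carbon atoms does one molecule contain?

Atom tally by fragment:
  CH3 → C:1 H:3
  CH2 → C:1 H:2
  CH2 → C:1 H:2
  CH2 → C:1 H:2
  CH2 → C:1 H:2
  CH2 → C:1 H:2
  CH2Br → C:1 H:2 Br:1
Element totals:
  C: 7
  H: 15
  Br: 1

7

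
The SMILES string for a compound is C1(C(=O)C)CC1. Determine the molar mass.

84.12 g/mol

Atom tally by fragment:
  cyclopropane ring core → C:3 H:6
  (− 1 ring H displaced by substituents)
  + COCH3 → C:2 H:3 O:1
Element totals:
  C: 5
  H: 8
  O: 1
Molecular formula: C5H8O.
  M = 5(12.011) + 8(1.008) + 15.999
    = 60.055 + 8.064 + 15.999 = 84.118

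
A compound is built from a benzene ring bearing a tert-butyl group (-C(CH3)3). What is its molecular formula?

C10H14

Atom tally by fragment:
  benzene ring core → C:6 H:6
  (− 1 ring H displaced by substituents)
  + C(CH3)3 → C:4 H:9
Element totals:
  C: 10
  H: 14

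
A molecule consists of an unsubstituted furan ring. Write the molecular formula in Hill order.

Atom tally by fragment:
  furan ring core → C:4 H:4 O:1
Element totals:
  C: 4
  H: 4
  O: 1

C4H4O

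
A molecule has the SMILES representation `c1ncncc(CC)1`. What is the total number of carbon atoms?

Atom tally by fragment:
  pyrimidine ring core → C:4 H:4 N:2
  (− 1 ring H displaced by substituents)
  + C2H5 → C:2 H:5
Element totals:
  C: 6
  H: 8
  N: 2

6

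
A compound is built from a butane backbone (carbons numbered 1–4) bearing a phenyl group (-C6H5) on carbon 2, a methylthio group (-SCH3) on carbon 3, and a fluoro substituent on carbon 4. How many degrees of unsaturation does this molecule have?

Atom tally by fragment:
  CH3 → C:1 H:3
  CH(C6H5) → C:7 H:6
  CH(SCH3) → C:2 H:4 S:1
  CH2F → C:1 H:2 F:1
Element totals:
  C: 11
  H: 15
  F: 1
  S: 1
Molecular formula: C11H15FS.
DoU = (2C + 2 + N − H − X) / 2 = (2·11 + 2 + 0 − 15 − 1) / 2 = 4.

4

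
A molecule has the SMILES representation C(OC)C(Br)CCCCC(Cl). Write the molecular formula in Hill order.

C8H16BrClO

Atom tally by fragment:
  CH3OCH2 → C:2 H:5 O:1
  CH(Br) → C:1 H:1 Br:1
  CH2 → C:1 H:2
  CH2 → C:1 H:2
  CH2 → C:1 H:2
  CH2 → C:1 H:2
  CH2Cl → C:1 H:2 Cl:1
Element totals:
  C: 8
  H: 16
  Br: 1
  Cl: 1
  O: 1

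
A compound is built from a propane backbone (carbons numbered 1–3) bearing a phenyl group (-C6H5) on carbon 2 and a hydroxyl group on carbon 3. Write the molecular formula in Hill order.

Atom tally by fragment:
  CH3 → C:1 H:3
  CH(C6H5) → C:7 H:6
  CH2OH → C:1 H:3 O:1
Element totals:
  C: 9
  H: 12
  O: 1

C9H12O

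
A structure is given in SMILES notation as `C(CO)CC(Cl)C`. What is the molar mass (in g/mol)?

122.59 g/mol

Atom tally by fragment:
  HOCH2CH2 → C:2 H:5 O:1
  CH2 → C:1 H:2
  CH(Cl) → C:1 H:1 Cl:1
  CH3 → C:1 H:3
Element totals:
  C: 5
  H: 11
  Cl: 1
  O: 1
Molecular formula: C5H11ClO.
  M = 5(12.011) + 11(1.008) + 35.45 + 15.999
    = 60.055 + 11.088 + 35.450 + 15.999 = 122.592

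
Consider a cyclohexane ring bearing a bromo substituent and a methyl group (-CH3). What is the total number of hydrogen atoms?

13

Atom tally by fragment:
  cyclohexane ring core → C:6 H:12
  (− 2 ring H displaced by substituents)
  + Br → Br:1
  + CH3 → C:1 H:3
Element totals:
  C: 7
  H: 13
  Br: 1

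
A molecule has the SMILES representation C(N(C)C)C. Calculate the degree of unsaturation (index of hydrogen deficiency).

Atom tally by fragment:
  (CH3)2NCH2 → C:3 H:8 N:1
  CH3 → C:1 H:3
Element totals:
  C: 4
  H: 11
  N: 1
Molecular formula: C4H11N.
DoU = (2C + 2 + N − H − X) / 2 = (2·4 + 2 + 1 − 11 − 0) / 2 = 0.

0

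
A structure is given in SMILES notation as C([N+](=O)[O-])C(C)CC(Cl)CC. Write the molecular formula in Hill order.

C7H14ClNO2

Atom tally by fragment:
  O2NCH2 → C:1 H:2 N:1 O:2
  CH(CH3) → C:2 H:4
  CH2 → C:1 H:2
  CH(Cl) → C:1 H:1 Cl:1
  CH2 → C:1 H:2
  CH3 → C:1 H:3
Element totals:
  C: 7
  H: 14
  Cl: 1
  N: 1
  O: 2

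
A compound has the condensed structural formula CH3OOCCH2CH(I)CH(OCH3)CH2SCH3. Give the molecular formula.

Atom tally by fragment:
  CH3OOCCH2 → C:3 H:5 O:2
  CH(I) → C:1 H:1 I:1
  CH(OCH3) → C:2 H:4 O:1
  CH2SCH3 → C:2 H:5 S:1
Element totals:
  C: 8
  H: 15
  I: 1
  O: 3
  S: 1

C8H15IO3S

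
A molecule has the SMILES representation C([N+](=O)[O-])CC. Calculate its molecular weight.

Atom tally by fragment:
  O2NCH2 → C:1 H:2 N:1 O:2
  CH2 → C:1 H:2
  CH3 → C:1 H:3
Element totals:
  C: 3
  H: 7
  N: 1
  O: 2
Molecular formula: C3H7NO2.
  M = 3(12.011) + 7(1.008) + 14.007 + 2(15.999)
    = 36.033 + 7.056 + 14.007 + 31.998 = 89.094

89.09 g/mol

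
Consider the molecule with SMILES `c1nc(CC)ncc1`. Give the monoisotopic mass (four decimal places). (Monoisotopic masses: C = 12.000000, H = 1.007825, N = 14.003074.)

108.0687

Atom tally by fragment:
  pyrimidine ring core → C:4 H:4 N:2
  (− 1 ring H displaced by substituents)
  + C2H5 → C:2 H:5
Element totals:
  C: 6
  H: 8
  N: 2
Molecular formula: C6H8N2.
  M = 6(12.0) + 8(1.007825) + 2(14.003074)
    = 72.000000 + 8.062600 + 28.006148 = 108.068748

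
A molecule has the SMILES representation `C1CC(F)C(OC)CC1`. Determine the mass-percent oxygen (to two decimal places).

Atom tally by fragment:
  cyclohexane ring core → C:6 H:12
  (− 2 ring H displaced by substituents)
  + F → F:1
  + OCH3 → C:1 H:3 O:1
Element totals:
  C: 7
  H: 13
  F: 1
  O: 1
Molecular formula: C7H13FO.
Molar mass = 132.178 g/mol.
Mass from O: 1 × 15.999 = 15.999 g/mol.
%O = 15.999 / 132.178 × 100 = 12.10%.

12.10%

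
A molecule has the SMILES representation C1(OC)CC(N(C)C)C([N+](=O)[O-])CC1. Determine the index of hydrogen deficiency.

Atom tally by fragment:
  cyclohexane ring core → C:6 H:12
  (− 3 ring H displaced by substituents)
  + OCH3 → C:1 H:3 O:1
  + N(CH3)2 → N:1 C:2 H:6
  + NO2 → N:1 O:2
Element totals:
  C: 9
  H: 18
  N: 2
  O: 3
Molecular formula: C9H18N2O3.
DoU = (2C + 2 + N − H − X) / 2 = (2·9 + 2 + 2 − 18 − 0) / 2 = 2.

2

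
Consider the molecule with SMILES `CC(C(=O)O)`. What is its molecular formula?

C3H6O2

Atom tally by fragment:
  CH3 → C:1 H:3
  CH2COOH → C:2 H:3 O:2
Element totals:
  C: 3
  H: 6
  O: 2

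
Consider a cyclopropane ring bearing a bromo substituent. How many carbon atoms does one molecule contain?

Atom tally by fragment:
  cyclopropane ring core → C:3 H:6
  (− 1 ring H displaced by substituents)
  + Br → Br:1
Element totals:
  C: 3
  H: 5
  Br: 1

3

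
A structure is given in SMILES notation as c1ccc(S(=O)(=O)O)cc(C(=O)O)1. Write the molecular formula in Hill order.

Atom tally by fragment:
  benzene ring core → C:6 H:6
  (− 2 ring H displaced by substituents)
  + SO3H → S:1 O:3 H:1
  + COOH → C:1 H:1 O:2
Element totals:
  C: 7
  H: 6
  O: 5
  S: 1

C7H6O5S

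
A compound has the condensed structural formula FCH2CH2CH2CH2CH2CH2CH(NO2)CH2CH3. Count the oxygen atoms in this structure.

2

Atom tally by fragment:
  FCH2 → C:1 H:2 F:1
  CH2 → C:1 H:2
  CH2 → C:1 H:2
  CH2 → C:1 H:2
  CH2 → C:1 H:2
  CH2 → C:1 H:2
  CH(NO2) → C:1 H:1 N:1 O:2
  CH2 → C:1 H:2
  CH3 → C:1 H:3
Element totals:
  C: 9
  H: 18
  F: 1
  N: 1
  O: 2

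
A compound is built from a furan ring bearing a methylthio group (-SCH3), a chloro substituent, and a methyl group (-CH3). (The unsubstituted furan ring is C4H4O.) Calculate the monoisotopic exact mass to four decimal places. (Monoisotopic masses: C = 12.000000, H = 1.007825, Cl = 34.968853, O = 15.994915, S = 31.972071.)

Atom tally by fragment:
  furan ring core → C:4 H:4 O:1
  (− 3 ring H displaced by substituents)
  + SCH3 → C:1 H:3 S:1
  + Cl → Cl:1
  + CH3 → C:1 H:3
Element totals:
  C: 6
  H: 7
  Cl: 1
  O: 1
  S: 1
Molecular formula: C6H7ClOS.
  M = 6(12.0) + 7(1.007825) + 34.968853 + 15.994915 + 31.972071
    = 72.000000 + 7.054775 + 34.968853 + 15.994915 + 31.972071 = 161.990614

161.9906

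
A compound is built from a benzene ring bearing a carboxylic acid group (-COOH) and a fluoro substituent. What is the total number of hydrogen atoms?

5

Atom tally by fragment:
  benzene ring core → C:6 H:6
  (− 2 ring H displaced by substituents)
  + COOH → C:1 H:1 O:2
  + F → F:1
Element totals:
  C: 7
  H: 5
  F: 1
  O: 2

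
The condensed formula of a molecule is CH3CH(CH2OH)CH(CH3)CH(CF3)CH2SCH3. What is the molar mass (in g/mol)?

230.29 g/mol

Element totals:
  C: 9
  H: 17
  F: 3
  O: 1
  S: 1
Molecular formula: C9H17F3OS.
  M = 9(12.011) + 17(1.008) + 3(18.998) + 15.999 + 32.06
    = 108.099 + 17.136 + 56.994 + 15.999 + 32.060 = 230.288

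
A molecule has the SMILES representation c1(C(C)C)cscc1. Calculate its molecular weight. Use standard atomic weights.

Atom tally by fragment:
  thiophene ring core → C:4 H:4 S:1
  (− 1 ring H displaced by substituents)
  + CH(CH3)2 → C:3 H:7
Element totals:
  C: 7
  H: 10
  S: 1
Molecular formula: C7H10S.
  M = 7(12.011) + 10(1.008) + 32.06
    = 84.077 + 10.080 + 32.060 = 126.217

126.22 g/mol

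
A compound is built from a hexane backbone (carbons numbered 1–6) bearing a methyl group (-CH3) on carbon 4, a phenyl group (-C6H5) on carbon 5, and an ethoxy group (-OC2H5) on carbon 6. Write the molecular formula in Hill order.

Atom tally by fragment:
  CH3 → C:1 H:3
  CH2 → C:1 H:2
  CH2 → C:1 H:2
  CH(CH3) → C:2 H:4
  CH(C6H5) → C:7 H:6
  CH2OC2H5 → C:3 H:7 O:1
Element totals:
  C: 15
  H: 24
  O: 1

C15H24O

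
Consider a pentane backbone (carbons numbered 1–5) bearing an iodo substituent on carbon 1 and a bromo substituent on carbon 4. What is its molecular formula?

C5H10BrI

Atom tally by fragment:
  ICH2 → C:1 H:2 I:1
  CH2 → C:1 H:2
  CH2 → C:1 H:2
  CH(Br) → C:1 H:1 Br:1
  CH3 → C:1 H:3
Element totals:
  C: 5
  H: 10
  Br: 1
  I: 1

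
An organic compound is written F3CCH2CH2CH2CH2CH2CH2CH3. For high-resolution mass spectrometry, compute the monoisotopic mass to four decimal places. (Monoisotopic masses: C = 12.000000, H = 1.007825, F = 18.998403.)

168.1126

Atom tally by fragment:
  F3CCH2 → C:2 H:2 F:3
  CH2 → C:1 H:2
  CH2 → C:1 H:2
  CH2 → C:1 H:2
  CH2 → C:1 H:2
  CH2 → C:1 H:2
  CH3 → C:1 H:3
Element totals:
  C: 8
  H: 15
  F: 3
Molecular formula: C8H15F3.
  M = 8(12.0) + 15(1.007825) + 3(18.998403)
    = 96.000000 + 15.117375 + 56.995209 = 168.112584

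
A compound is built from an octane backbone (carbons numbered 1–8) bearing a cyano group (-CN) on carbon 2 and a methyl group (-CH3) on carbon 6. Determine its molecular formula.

C10H19N

Atom tally by fragment:
  CH3 → C:1 H:3
  CH(CN) → C:2 H:1 N:1
  CH2 → C:1 H:2
  CH2 → C:1 H:2
  CH2 → C:1 H:2
  CH(CH3) → C:2 H:4
  CH2 → C:1 H:2
  CH3 → C:1 H:3
Element totals:
  C: 10
  H: 19
  N: 1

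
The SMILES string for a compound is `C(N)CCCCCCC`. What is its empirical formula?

C8H19N

Atom tally by fragment:
  H2NCH2 → C:1 H:4 N:1
  CH2 → C:1 H:2
  CH2 → C:1 H:2
  CH2 → C:1 H:2
  CH2 → C:1 H:2
  CH2 → C:1 H:2
  CH2 → C:1 H:2
  CH3 → C:1 H:3
Element totals:
  C: 8
  H: 19
  N: 1
Molecular formula: C8H19N.
gcd of subscripts (8, 19, 1) = 1, so the empirical formula equals the molecular formula.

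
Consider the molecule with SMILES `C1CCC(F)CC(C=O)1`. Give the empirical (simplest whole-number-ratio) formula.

C7H11FO

Atom tally by fragment:
  cyclohexane ring core → C:6 H:12
  (− 2 ring H displaced by substituents)
  + F → F:1
  + CHO → C:1 H:1 O:1
Element totals:
  C: 7
  H: 11
  F: 1
  O: 1
Molecular formula: C7H11FO.
gcd of subscripts (7, 1, 11, 1) = 1, so the empirical formula equals the molecular formula.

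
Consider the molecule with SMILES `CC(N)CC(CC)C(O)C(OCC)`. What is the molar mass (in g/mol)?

189.30 g/mol

Atom tally by fragment:
  CH3 → C:1 H:3
  CH(NH2) → C:1 H:3 N:1
  CH2 → C:1 H:2
  CH(C2H5) → C:3 H:6
  CH(OH) → C:1 H:2 O:1
  CH2OC2H5 → C:3 H:7 O:1
Element totals:
  C: 10
  H: 23
  N: 1
  O: 2
Molecular formula: C10H23NO2.
  M = 10(12.011) + 23(1.008) + 14.007 + 2(15.999)
    = 120.110 + 23.184 + 14.007 + 31.998 = 189.299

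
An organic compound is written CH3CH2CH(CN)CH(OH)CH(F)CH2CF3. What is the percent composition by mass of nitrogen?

6.57%

Atom tally by fragment:
  CH3 → C:1 H:3
  CH2 → C:1 H:2
  CH(CN) → C:2 H:1 N:1
  CH(OH) → C:1 H:2 O:1
  CH(F) → C:1 H:1 F:1
  CH2CF3 → C:2 H:2 F:3
Element totals:
  C: 8
  H: 11
  F: 4
  N: 1
  O: 1
Molecular formula: C8H11F4NO.
Molar mass = 213.174 g/mol.
Mass from N: 1 × 14.007 = 14.007 g/mol.
%N = 14.007 / 213.174 × 100 = 6.57%.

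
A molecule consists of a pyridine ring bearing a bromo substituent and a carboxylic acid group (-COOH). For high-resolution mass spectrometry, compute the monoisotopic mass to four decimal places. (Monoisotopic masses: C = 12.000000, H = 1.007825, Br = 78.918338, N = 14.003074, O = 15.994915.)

Atom tally by fragment:
  pyridine ring core → C:5 H:5 N:1
  (− 2 ring H displaced by substituents)
  + Br → Br:1
  + COOH → C:1 H:1 O:2
Element totals:
  C: 6
  H: 4
  Br: 1
  N: 1
  O: 2
Molecular formula: C6H4BrNO2.
  M = 6(12.0) + 4(1.007825) + 78.918338 + 14.003074 + 2(15.994915)
    = 72.000000 + 4.031300 + 78.918338 + 14.003074 + 31.989830 = 200.942542

200.9425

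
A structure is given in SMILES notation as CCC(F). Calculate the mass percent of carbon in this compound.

Atom tally by fragment:
  CH3 → C:1 H:3
  CH2 → C:1 H:2
  CH2F → C:1 H:2 F:1
Element totals:
  C: 3
  H: 7
  F: 1
Molecular formula: C3H7F.
Molar mass = 62.087 g/mol.
Mass from C: 3 × 12.011 = 36.033 g/mol.
%C = 36.033 / 62.087 × 100 = 58.04%.

58.04%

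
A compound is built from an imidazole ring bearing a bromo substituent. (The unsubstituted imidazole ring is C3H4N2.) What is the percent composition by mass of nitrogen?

Atom tally by fragment:
  imidazole ring core → C:3 H:4 N:2
  (− 1 ring H displaced by substituents)
  + Br → Br:1
Element totals:
  C: 3
  H: 3
  Br: 1
  N: 2
Molecular formula: C3H3BrN2.
Molar mass = 146.975 g/mol.
Mass from N: 2 × 14.007 = 28.014 g/mol.
%N = 28.014 / 146.975 × 100 = 19.06%.

19.06%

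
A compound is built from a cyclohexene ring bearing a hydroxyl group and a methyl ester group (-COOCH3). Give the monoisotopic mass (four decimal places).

156.0786

Atom tally by fragment:
  cyclohexene ring core → C:6 H:10
  (− 2 ring H displaced by substituents)
  + OH → O:1 H:1
  + COOCH3 → C:2 H:3 O:2
Element totals:
  C: 8
  H: 12
  O: 3
Molecular formula: C8H12O3.
  M = 8(12.0) + 12(1.007825) + 3(15.994915)
    = 96.000000 + 12.093900 + 47.984745 = 156.078645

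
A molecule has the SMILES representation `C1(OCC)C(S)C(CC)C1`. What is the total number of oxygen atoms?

1

Atom tally by fragment:
  cyclobutane ring core → C:4 H:8
  (− 3 ring H displaced by substituents)
  + OC2H5 → C:2 H:5 O:1
  + SH → S:1 H:1
  + C2H5 → C:2 H:5
Element totals:
  C: 8
  H: 16
  O: 1
  S: 1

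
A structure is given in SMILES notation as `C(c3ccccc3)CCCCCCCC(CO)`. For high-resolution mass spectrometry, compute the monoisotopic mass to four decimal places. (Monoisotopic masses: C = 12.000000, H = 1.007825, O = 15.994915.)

Atom tally by fragment:
  C6H5CH2 → C:7 H:7
  CH2 → C:1 H:2
  CH2 → C:1 H:2
  CH2 → C:1 H:2
  CH2 → C:1 H:2
  CH2 → C:1 H:2
  CH2 → C:1 H:2
  CH2 → C:1 H:2
  CH2CH2OH → C:2 H:5 O:1
Element totals:
  C: 16
  H: 26
  O: 1
Molecular formula: C16H26O.
  M = 16(12.0) + 26(1.007825) + 15.994915
    = 192.000000 + 26.203450 + 15.994915 = 234.198365

234.1984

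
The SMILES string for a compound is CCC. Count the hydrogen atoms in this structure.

8

Atom tally by fragment:
  CH3 → C:1 H:3
  CH2 → C:1 H:2
  CH3 → C:1 H:3
Element totals:
  C: 3
  H: 8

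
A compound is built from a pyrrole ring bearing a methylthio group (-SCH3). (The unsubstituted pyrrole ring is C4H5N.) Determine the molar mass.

Atom tally by fragment:
  pyrrole ring core → C:4 H:5 N:1
  (− 1 ring H displaced by substituents)
  + SCH3 → C:1 H:3 S:1
Element totals:
  C: 5
  H: 7
  N: 1
  S: 1
Molecular formula: C5H7NS.
  M = 5(12.011) + 7(1.008) + 14.007 + 32.06
    = 60.055 + 7.056 + 14.007 + 32.060 = 113.178

113.18 g/mol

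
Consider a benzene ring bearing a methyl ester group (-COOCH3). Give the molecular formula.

Atom tally by fragment:
  benzene ring core → C:6 H:6
  (− 1 ring H displaced by substituents)
  + COOCH3 → C:2 H:3 O:2
Element totals:
  C: 8
  H: 8
  O: 2

C8H8O2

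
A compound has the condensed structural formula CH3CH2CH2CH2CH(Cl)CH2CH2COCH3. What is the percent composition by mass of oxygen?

Element totals:
  C: 9
  H: 17
  Cl: 1
  O: 1
Molecular formula: C9H17ClO.
Molar mass = 176.684 g/mol.
Mass from O: 1 × 15.999 = 15.999 g/mol.
%O = 15.999 / 176.684 × 100 = 9.06%.

9.06%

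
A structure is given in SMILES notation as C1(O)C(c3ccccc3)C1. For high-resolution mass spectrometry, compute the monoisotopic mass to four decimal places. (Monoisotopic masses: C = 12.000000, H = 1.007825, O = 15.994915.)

134.0732

Atom tally by fragment:
  cyclopropane ring core → C:3 H:6
  (− 2 ring H displaced by substituents)
  + OH → O:1 H:1
  + C6H5 → C:6 H:5
Element totals:
  C: 9
  H: 10
  O: 1
Molecular formula: C9H10O.
  M = 9(12.0) + 10(1.007825) + 15.994915
    = 108.000000 + 10.078250 + 15.994915 = 134.073165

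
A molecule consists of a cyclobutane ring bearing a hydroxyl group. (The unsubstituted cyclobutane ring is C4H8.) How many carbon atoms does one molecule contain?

Atom tally by fragment:
  cyclobutane ring core → C:4 H:8
  (− 1 ring H displaced by substituents)
  + OH → O:1 H:1
Element totals:
  C: 4
  H: 8
  O: 1

4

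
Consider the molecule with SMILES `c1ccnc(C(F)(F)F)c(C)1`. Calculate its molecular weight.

Atom tally by fragment:
  pyridine ring core → C:5 H:5 N:1
  (− 2 ring H displaced by substituents)
  + CF3 → C:1 F:3
  + CH3 → C:1 H:3
Element totals:
  C: 7
  H: 6
  F: 3
  N: 1
Molecular formula: C7H6F3N.
  M = 7(12.011) + 6(1.008) + 3(18.998) + 14.007
    = 84.077 + 6.048 + 56.994 + 14.007 = 161.126

161.13 g/mol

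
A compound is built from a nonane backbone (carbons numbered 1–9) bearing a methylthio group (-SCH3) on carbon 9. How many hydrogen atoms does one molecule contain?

Atom tally by fragment:
  CH3 → C:1 H:3
  CH2 → C:1 H:2
  CH2 → C:1 H:2
  CH2 → C:1 H:2
  CH2 → C:1 H:2
  CH2 → C:1 H:2
  CH2 → C:1 H:2
  CH2 → C:1 H:2
  CH2SCH3 → C:2 H:5 S:1
Element totals:
  C: 10
  H: 22
  S: 1

22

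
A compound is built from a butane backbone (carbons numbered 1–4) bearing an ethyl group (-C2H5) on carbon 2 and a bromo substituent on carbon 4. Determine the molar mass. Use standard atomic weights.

Atom tally by fragment:
  CH3 → C:1 H:3
  CH(C2H5) → C:3 H:6
  CH2 → C:1 H:2
  CH2Br → C:1 H:2 Br:1
Element totals:
  C: 6
  H: 13
  Br: 1
Molecular formula: C6H13Br.
  M = 6(12.011) + 13(1.008) + 79.904
    = 72.066 + 13.104 + 79.904 = 165.074

165.07 g/mol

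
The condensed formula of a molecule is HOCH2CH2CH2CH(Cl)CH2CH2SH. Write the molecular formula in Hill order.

Atom tally by fragment:
  HOCH2CH2 → C:2 H:5 O:1
  CH2 → C:1 H:2
  CH(Cl) → C:1 H:1 Cl:1
  CH2 → C:1 H:2
  CH2SH → C:1 H:3 S:1
Element totals:
  C: 6
  H: 13
  Cl: 1
  O: 1
  S: 1

C6H13ClOS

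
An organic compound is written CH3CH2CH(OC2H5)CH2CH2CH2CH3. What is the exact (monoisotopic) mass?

Element totals:
  C: 9
  H: 20
  O: 1
Molecular formula: C9H20O.
  M = 9(12.0) + 20(1.007825) + 15.994915
    = 108.000000 + 20.156500 + 15.994915 = 144.151415

144.1514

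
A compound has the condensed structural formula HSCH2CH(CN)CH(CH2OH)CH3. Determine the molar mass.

Atom tally by fragment:
  HSCH2 → C:1 H:3 S:1
  CH(CN) → C:2 H:1 N:1
  CH(CH2OH) → C:2 H:4 O:1
  CH3 → C:1 H:3
Element totals:
  C: 6
  H: 11
  N: 1
  O: 1
  S: 1
Molecular formula: C6H11NOS.
  M = 6(12.011) + 11(1.008) + 14.007 + 15.999 + 32.06
    = 72.066 + 11.088 + 14.007 + 15.999 + 32.060 = 145.220

145.22 g/mol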